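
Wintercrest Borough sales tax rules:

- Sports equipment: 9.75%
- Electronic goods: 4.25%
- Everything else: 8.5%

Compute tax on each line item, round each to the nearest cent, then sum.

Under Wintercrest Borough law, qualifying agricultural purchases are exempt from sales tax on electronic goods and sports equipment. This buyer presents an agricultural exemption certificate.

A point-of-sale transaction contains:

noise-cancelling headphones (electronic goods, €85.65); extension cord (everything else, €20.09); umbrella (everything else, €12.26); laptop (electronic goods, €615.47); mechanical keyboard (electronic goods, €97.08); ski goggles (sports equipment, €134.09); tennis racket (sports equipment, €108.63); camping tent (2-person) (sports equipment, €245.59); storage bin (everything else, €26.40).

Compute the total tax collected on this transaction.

€4.99

Noise-cancelling headphones €85.65: electronic goods, buyer-exempt → 0% → €0.00
Extension cord €20.09: everything else → 8.5% → €1.71
Umbrella €12.26: everything else → 8.5% → €1.04
Laptop €615.47: electronic goods, buyer-exempt → 0% → €0.00
Mechanical keyboard €97.08: electronic goods, buyer-exempt → 0% → €0.00
Ski goggles €134.09: sports equipment, buyer-exempt → 0% → €0.00
Tennis racket €108.63: sports equipment, buyer-exempt → 0% → €0.00
Camping tent (2-person) €245.59: sports equipment, buyer-exempt → 0% → €0.00
Storage bin €26.40: everything else → 8.5% → €2.24
Total tax = €1.71 + €1.04 + €2.24 = €4.99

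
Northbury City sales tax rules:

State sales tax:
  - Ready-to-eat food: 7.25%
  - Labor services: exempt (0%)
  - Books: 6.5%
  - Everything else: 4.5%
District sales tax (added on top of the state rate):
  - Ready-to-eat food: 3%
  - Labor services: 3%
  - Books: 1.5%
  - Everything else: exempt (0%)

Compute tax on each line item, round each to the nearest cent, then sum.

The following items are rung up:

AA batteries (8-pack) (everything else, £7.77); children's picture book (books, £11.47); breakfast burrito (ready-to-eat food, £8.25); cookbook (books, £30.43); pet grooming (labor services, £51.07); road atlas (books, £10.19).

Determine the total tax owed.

AA batteries (8-pack) £7.77: everything else → 4.5% + 0% district = 4.5% → £0.35
Children's picture book £11.47: books → 6.5% + 1.5% district = 8% → £0.92
Breakfast burrito £8.25: ready-to-eat food → 7.25% + 3% district = 10.25% → £0.85
Cookbook £30.43: books → 6.5% + 1.5% district = 8% → £2.43
Pet grooming £51.07: labor services → 0% + 3% district = 3% → £1.53
Road atlas £10.19: books → 6.5% + 1.5% district = 8% → £0.82
Total tax = £0.35 + £0.92 + £0.85 + £2.43 + £1.53 + £0.82 = £6.90

£6.90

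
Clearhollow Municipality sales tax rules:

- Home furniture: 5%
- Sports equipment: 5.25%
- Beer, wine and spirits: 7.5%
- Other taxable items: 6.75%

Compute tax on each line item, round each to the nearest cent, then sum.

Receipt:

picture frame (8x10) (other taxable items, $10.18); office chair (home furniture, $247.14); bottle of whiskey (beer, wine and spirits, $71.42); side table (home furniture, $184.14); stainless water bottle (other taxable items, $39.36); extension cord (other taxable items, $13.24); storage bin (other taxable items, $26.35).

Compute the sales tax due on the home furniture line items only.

$21.57

Office chair $247.14: home furniture → 5% → $12.36
Side table $184.14: home furniture → 5% → $9.21
Tax on home furniture = $12.36 + $9.21 = $21.57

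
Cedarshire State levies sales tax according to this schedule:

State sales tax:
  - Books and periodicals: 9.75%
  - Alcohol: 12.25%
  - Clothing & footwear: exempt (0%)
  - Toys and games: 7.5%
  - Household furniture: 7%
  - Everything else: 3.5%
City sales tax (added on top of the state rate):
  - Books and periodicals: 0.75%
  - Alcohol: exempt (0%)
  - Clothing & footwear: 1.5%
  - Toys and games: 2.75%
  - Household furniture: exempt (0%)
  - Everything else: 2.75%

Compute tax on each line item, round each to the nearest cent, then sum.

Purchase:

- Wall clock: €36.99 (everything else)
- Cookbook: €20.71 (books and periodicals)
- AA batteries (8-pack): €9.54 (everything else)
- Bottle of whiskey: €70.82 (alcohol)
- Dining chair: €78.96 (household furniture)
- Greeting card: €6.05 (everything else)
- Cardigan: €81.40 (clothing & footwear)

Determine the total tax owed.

€20.89

Wall clock €36.99: everything else → 3.5% + 2.75% city = 6.25% → €2.31
Cookbook €20.71: books and periodicals → 9.75% + 0.75% city = 10.5% → €2.17
AA batteries (8-pack) €9.54: everything else → 3.5% + 2.75% city = 6.25% → €0.60
Bottle of whiskey €70.82: alcohol → 12.25% + 0% city = 12.25% → €8.68
Dining chair €78.96: household furniture → 7% + 0% city = 7% → €5.53
Greeting card €6.05: everything else → 3.5% + 2.75% city = 6.25% → €0.38
Cardigan €81.40: clothing & footwear → 0% + 1.5% city = 1.5% → €1.22
Total tax = €2.31 + €2.17 + €0.60 + €8.68 + €5.53 + €0.38 + €1.22 = €20.89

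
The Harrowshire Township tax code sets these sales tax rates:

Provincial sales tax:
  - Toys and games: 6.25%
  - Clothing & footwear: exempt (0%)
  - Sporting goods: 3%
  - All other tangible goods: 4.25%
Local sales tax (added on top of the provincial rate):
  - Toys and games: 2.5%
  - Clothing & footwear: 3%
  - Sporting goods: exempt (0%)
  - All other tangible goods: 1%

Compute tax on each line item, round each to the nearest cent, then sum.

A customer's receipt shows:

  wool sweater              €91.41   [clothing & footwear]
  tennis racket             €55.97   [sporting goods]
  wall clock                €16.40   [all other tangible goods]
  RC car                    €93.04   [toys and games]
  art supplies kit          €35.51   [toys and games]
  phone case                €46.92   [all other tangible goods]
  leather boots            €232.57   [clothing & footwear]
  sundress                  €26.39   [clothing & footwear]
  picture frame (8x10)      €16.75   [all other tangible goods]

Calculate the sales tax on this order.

€27.64

Wool sweater €91.41: clothing & footwear → 0% + 3% local = 3% → €2.74
Tennis racket €55.97: sporting goods → 3% + 0% local = 3% → €1.68
Wall clock €16.40: all other tangible goods → 4.25% + 1% local = 5.25% → €0.86
RC car €93.04: toys and games → 6.25% + 2.5% local = 8.75% → €8.14
Art supplies kit €35.51: toys and games → 6.25% + 2.5% local = 8.75% → €3.11
Phone case €46.92: all other tangible goods → 4.25% + 1% local = 5.25% → €2.46
Leather boots €232.57: clothing & footwear → 0% + 3% local = 3% → €6.98
Sundress €26.39: clothing & footwear → 0% + 3% local = 3% → €0.79
Picture frame (8x10) €16.75: all other tangible goods → 4.25% + 1% local = 5.25% → €0.88
Total tax = €2.74 + €1.68 + €0.86 + €8.14 + €3.11 + €2.46 + €6.98 + €0.79 + €0.88 = €27.64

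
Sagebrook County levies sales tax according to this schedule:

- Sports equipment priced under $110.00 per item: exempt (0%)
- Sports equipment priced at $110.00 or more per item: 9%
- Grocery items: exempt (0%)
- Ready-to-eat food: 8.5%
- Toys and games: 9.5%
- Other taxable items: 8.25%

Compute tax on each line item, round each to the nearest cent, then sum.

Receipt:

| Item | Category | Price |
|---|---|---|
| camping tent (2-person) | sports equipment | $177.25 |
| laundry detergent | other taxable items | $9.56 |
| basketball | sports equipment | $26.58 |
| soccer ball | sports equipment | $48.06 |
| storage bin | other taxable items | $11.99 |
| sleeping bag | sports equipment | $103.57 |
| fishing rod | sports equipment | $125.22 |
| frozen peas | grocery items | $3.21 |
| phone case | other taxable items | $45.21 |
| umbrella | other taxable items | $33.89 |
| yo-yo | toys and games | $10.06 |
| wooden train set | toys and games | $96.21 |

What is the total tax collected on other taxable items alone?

$8.31

Laundry detergent $9.56: other taxable items → 8.25% → $0.79
Storage bin $11.99: other taxable items → 8.25% → $0.99
Phone case $45.21: other taxable items → 8.25% → $3.73
Umbrella $33.89: other taxable items → 8.25% → $2.80
Tax on other taxable items = $0.79 + $0.99 + $3.73 + $2.80 = $8.31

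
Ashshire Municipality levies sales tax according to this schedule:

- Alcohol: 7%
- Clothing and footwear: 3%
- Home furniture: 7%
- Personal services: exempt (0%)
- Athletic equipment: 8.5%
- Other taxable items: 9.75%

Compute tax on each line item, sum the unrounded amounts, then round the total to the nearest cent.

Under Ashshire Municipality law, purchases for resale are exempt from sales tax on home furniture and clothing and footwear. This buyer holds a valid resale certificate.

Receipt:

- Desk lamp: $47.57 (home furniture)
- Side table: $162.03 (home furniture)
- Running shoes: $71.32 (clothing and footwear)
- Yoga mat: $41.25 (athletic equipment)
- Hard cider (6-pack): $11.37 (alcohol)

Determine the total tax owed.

$4.30

Desk lamp $47.57: home furniture, buyer-exempt → 0% → $0.00
Side table $162.03: home furniture, buyer-exempt → 0% → $0.00
Running shoes $71.32: clothing and footwear, buyer-exempt → 0% → $0.00
Yoga mat $41.25: athletic equipment → 8.5% → $3.50625
Hard cider (6-pack) $11.37: alcohol → 7% → $0.7959
Unrounded tax sum = $4.30215 → $4.30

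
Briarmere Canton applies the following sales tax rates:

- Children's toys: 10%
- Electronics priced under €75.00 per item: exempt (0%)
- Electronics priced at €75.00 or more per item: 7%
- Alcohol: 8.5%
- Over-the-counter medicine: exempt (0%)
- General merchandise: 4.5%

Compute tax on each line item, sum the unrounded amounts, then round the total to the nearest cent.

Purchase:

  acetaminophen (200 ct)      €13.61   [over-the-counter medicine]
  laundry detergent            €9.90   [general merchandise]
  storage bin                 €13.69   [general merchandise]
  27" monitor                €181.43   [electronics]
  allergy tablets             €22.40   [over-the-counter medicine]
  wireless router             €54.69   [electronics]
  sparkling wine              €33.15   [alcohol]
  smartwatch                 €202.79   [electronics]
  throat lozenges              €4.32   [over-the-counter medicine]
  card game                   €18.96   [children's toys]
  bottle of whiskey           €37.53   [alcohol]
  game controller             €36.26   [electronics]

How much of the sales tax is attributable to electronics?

€26.90

27" monitor €181.43: electronics, €75.00 or more → 7% → €12.7001
Wireless router €54.69: electronics, under €75.00 → 0% → €0.00
Smartwatch €202.79: electronics, €75.00 or more → 7% → €14.1953
Game controller €36.26: electronics, under €75.00 → 0% → €0.00
Tax on electronics: unrounded sum = €26.8954 → €26.90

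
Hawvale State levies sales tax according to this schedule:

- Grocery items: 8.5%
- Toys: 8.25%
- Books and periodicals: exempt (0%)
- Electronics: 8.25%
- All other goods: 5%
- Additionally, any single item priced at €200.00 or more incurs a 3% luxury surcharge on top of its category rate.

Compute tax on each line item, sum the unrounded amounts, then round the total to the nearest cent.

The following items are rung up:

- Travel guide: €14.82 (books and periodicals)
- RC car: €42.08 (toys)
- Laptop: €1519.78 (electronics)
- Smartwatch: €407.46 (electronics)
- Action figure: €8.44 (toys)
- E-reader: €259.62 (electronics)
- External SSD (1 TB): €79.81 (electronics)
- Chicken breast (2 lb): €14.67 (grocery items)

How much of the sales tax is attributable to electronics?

€252.61

Laptop €1519.78: electronics → 8.25% + 3% surcharge = 11.25% → €170.97525
Smartwatch €407.46: electronics → 8.25% + 3% surcharge = 11.25% → €45.83925
E-reader €259.62: electronics → 8.25% + 3% surcharge = 11.25% → €29.20725
External SSD (1 TB) €79.81: electronics → 8.25% → €6.584325
Tax on electronics: unrounded sum = €252.606075 → €252.61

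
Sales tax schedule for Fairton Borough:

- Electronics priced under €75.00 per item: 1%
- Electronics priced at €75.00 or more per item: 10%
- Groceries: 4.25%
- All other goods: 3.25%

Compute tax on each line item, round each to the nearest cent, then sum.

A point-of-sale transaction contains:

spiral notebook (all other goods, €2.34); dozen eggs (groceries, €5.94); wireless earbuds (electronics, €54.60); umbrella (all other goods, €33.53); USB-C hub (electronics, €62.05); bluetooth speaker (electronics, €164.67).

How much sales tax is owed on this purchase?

€19.06

Spiral notebook €2.34: all other goods → 3.25% → €0.08
Dozen eggs €5.94: groceries → 4.25% → €0.25
Wireless earbuds €54.60: electronics, under €75.00 → 1% → €0.55
Umbrella €33.53: all other goods → 3.25% → €1.09
USB-C hub €62.05: electronics, under €75.00 → 1% → €0.62
Bluetooth speaker €164.67: electronics, €75.00 or more → 10% → €16.47
Total tax = €0.08 + €0.25 + €0.55 + €1.09 + €0.62 + €16.47 = €19.06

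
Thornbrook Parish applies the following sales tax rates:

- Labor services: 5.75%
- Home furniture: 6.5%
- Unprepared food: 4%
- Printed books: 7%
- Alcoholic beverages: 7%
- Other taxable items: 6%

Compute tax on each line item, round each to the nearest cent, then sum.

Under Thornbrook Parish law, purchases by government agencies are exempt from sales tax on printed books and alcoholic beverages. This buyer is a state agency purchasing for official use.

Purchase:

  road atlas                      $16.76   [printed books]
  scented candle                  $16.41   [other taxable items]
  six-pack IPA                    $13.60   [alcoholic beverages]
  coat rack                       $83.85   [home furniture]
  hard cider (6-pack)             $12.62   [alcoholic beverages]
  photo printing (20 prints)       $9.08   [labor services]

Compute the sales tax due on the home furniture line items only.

$5.45

Coat rack $83.85: home furniture → 6.5% → $5.45
Tax on home furniture = $5.45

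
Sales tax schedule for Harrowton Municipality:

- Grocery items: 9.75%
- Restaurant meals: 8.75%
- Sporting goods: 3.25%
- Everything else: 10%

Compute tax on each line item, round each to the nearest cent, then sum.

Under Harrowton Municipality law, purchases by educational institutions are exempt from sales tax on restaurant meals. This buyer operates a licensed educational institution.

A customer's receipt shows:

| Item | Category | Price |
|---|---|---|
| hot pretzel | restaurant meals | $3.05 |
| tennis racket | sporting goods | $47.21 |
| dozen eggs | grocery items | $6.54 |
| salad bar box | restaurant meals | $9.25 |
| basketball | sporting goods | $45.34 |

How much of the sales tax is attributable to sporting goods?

$3.00

Tennis racket $47.21: sporting goods → 3.25% → $1.53
Basketball $45.34: sporting goods → 3.25% → $1.47
Tax on sporting goods = $1.53 + $1.47 = $3.00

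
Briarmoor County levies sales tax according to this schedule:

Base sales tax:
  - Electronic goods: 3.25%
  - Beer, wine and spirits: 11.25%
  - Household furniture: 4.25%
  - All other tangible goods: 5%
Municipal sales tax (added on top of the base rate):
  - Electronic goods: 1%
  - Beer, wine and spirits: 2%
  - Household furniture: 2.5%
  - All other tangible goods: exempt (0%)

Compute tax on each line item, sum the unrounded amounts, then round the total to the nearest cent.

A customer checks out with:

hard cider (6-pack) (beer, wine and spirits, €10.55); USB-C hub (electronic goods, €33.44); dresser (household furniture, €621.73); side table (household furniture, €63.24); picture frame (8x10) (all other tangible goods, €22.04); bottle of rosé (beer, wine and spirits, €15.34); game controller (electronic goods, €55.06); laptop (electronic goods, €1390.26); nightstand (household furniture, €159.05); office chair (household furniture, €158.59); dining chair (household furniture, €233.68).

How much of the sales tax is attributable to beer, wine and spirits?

€3.43

Hard cider (6-pack) €10.55: beer, wine and spirits → 11.25% + 2% municipal = 13.25% → €1.397875
Bottle of rosé €15.34: beer, wine and spirits → 11.25% + 2% municipal = 13.25% → €2.03255
Tax on beer, wine and spirits: unrounded sum = €3.430425 → €3.43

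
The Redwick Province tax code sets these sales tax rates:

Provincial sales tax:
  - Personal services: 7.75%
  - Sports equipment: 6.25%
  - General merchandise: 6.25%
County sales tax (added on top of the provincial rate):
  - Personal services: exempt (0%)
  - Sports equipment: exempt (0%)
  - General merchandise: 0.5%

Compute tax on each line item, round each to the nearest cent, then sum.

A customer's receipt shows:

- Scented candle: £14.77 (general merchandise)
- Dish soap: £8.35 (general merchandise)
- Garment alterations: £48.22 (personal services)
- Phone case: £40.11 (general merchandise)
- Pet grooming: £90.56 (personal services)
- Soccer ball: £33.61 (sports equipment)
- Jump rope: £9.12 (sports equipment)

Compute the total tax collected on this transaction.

£17.70

Scented candle £14.77: general merchandise → 6.25% + 0.5% county = 6.75% → £1.00
Dish soap £8.35: general merchandise → 6.25% + 0.5% county = 6.75% → £0.56
Garment alterations £48.22: personal services → 7.75% + 0% county = 7.75% → £3.74
Phone case £40.11: general merchandise → 6.25% + 0.5% county = 6.75% → £2.71
Pet grooming £90.56: personal services → 7.75% + 0% county = 7.75% → £7.02
Soccer ball £33.61: sports equipment → 6.25% + 0% county = 6.25% → £2.10
Jump rope £9.12: sports equipment → 6.25% + 0% county = 6.25% → £0.57
Total tax = £1.00 + £0.56 + £3.74 + £2.71 + £7.02 + £2.10 + £0.57 = £17.70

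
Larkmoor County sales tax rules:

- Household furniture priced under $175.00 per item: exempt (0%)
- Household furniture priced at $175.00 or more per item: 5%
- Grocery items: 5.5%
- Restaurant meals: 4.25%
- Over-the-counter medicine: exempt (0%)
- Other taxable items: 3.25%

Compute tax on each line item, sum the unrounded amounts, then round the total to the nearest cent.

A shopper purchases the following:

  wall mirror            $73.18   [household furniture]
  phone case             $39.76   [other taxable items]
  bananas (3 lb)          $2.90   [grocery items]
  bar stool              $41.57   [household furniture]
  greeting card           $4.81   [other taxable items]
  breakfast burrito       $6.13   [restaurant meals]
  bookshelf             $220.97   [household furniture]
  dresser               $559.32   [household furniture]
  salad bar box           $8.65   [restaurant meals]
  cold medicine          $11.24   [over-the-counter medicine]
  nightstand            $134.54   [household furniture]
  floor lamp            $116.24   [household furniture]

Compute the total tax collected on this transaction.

$41.25

Wall mirror $73.18: household furniture, under $175.00 → 0% → $0.00
Phone case $39.76: other taxable items → 3.25% → $1.2922
Bananas (3 lb) $2.90: grocery items → 5.5% → $0.1595
Bar stool $41.57: household furniture, under $175.00 → 0% → $0.00
Greeting card $4.81: other taxable items → 3.25% → $0.156325
Breakfast burrito $6.13: restaurant meals → 4.25% → $0.260525
Bookshelf $220.97: household furniture, $175.00 or more → 5% → $11.0485
Dresser $559.32: household furniture, $175.00 or more → 5% → $27.966
Salad bar box $8.65: restaurant meals → 4.25% → $0.367625
Cold medicine $11.24: over-the-counter medicine → 0% → $0.00
Nightstand $134.54: household furniture, under $175.00 → 0% → $0.00
Floor lamp $116.24: household furniture, under $175.00 → 0% → $0.00
Unrounded tax sum = $41.250675 → $41.25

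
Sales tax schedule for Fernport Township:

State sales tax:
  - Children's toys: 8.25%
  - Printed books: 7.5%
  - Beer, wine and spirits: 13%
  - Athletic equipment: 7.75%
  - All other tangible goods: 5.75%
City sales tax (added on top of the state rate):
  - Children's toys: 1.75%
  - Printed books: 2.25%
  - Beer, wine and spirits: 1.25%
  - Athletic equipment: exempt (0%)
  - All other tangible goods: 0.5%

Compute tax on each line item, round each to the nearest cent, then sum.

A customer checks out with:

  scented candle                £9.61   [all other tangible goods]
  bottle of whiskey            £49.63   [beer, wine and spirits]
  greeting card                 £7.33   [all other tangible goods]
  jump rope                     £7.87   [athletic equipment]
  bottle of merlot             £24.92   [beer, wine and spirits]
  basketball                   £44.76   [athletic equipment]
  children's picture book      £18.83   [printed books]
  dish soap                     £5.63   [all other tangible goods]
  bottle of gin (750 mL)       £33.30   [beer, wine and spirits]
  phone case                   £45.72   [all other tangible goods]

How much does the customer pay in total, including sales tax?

£273.16

Scented candle £9.61: all other tangible goods → 5.75% + 0.5% city = 6.25% → £0.60
Bottle of whiskey £49.63: beer, wine and spirits → 13% + 1.25% city = 14.25% → £7.07
Greeting card £7.33: all other tangible goods → 5.75% + 0.5% city = 6.25% → £0.46
Jump rope £7.87: athletic equipment → 7.75% + 0% city = 7.75% → £0.61
Bottle of merlot £24.92: beer, wine and spirits → 13% + 1.25% city = 14.25% → £3.55
Basketball £44.76: athletic equipment → 7.75% + 0% city = 7.75% → £3.47
Children's picture book £18.83: printed books → 7.5% + 2.25% city = 9.75% → £1.84
Dish soap £5.63: all other tangible goods → 5.75% + 0.5% city = 6.25% → £0.35
Bottle of gin (750 mL) £33.30: beer, wine and spirits → 13% + 1.25% city = 14.25% → £4.75
Phone case £45.72: all other tangible goods → 5.75% + 0.5% city = 6.25% → £2.86
Subtotal = £247.60; tax = £25.56; total due = £273.16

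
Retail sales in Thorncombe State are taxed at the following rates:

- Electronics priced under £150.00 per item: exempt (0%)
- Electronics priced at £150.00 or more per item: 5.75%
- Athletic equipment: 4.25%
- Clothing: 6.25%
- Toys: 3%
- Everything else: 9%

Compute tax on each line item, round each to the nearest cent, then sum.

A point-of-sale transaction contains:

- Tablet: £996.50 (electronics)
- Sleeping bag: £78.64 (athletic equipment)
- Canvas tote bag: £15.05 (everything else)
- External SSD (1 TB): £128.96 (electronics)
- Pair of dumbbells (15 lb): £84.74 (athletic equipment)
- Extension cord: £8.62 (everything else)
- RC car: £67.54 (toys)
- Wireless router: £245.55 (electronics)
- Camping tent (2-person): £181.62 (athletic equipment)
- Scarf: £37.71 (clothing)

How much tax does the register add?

£92.60

Tablet £996.50: electronics, £150.00 or more → 5.75% → £57.30
Sleeping bag £78.64: athletic equipment → 4.25% → £3.34
Canvas tote bag £15.05: everything else → 9% → £1.35
External SSD (1 TB) £128.96: electronics, under £150.00 → 0% → £0.00
Pair of dumbbells (15 lb) £84.74: athletic equipment → 4.25% → £3.60
Extension cord £8.62: everything else → 9% → £0.78
RC car £67.54: toys → 3% → £2.03
Wireless router £245.55: electronics, £150.00 or more → 5.75% → £14.12
Camping tent (2-person) £181.62: athletic equipment → 4.25% → £7.72
Scarf £37.71: clothing → 6.25% → £2.36
Total tax = £57.30 + £3.34 + £1.35 + £3.60 + £0.78 + £2.03 + £14.12 + £7.72 + £2.36 = £92.60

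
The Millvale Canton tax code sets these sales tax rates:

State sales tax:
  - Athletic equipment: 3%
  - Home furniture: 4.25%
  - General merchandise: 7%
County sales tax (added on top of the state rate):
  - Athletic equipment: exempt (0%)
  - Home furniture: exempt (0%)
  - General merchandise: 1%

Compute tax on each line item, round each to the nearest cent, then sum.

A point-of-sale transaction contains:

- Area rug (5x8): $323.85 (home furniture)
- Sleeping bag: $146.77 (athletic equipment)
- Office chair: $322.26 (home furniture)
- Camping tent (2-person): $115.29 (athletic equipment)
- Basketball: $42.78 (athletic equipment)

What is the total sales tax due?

Area rug (5x8) $323.85: home furniture → 4.25% + 0% county = 4.25% → $13.76
Sleeping bag $146.77: athletic equipment → 3% + 0% county = 3% → $4.40
Office chair $322.26: home furniture → 4.25% + 0% county = 4.25% → $13.70
Camping tent (2-person) $115.29: athletic equipment → 3% + 0% county = 3% → $3.46
Basketball $42.78: athletic equipment → 3% + 0% county = 3% → $1.28
Total tax = $13.76 + $4.40 + $13.70 + $3.46 + $1.28 = $36.60

$36.60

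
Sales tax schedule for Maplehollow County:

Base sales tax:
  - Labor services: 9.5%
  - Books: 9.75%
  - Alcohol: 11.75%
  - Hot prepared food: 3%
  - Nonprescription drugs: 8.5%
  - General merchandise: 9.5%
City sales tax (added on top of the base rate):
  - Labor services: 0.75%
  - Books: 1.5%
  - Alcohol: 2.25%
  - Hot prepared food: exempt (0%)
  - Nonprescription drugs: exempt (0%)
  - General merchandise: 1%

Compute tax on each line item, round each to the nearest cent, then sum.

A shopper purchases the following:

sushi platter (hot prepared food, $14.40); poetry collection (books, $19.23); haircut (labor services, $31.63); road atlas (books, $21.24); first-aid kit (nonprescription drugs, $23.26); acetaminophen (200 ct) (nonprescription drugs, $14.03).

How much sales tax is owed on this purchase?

$11.39

Sushi platter $14.40: hot prepared food → 3% + 0% city = 3% → $0.43
Poetry collection $19.23: books → 9.75% + 1.5% city = 11.25% → $2.16
Haircut $31.63: labor services → 9.5% + 0.75% city = 10.25% → $3.24
Road atlas $21.24: books → 9.75% + 1.5% city = 11.25% → $2.39
First-aid kit $23.26: nonprescription drugs → 8.5% + 0% city = 8.5% → $1.98
Acetaminophen (200 ct) $14.03: nonprescription drugs → 8.5% + 0% city = 8.5% → $1.19
Total tax = $0.43 + $2.16 + $3.24 + $2.39 + $1.98 + $1.19 = $11.39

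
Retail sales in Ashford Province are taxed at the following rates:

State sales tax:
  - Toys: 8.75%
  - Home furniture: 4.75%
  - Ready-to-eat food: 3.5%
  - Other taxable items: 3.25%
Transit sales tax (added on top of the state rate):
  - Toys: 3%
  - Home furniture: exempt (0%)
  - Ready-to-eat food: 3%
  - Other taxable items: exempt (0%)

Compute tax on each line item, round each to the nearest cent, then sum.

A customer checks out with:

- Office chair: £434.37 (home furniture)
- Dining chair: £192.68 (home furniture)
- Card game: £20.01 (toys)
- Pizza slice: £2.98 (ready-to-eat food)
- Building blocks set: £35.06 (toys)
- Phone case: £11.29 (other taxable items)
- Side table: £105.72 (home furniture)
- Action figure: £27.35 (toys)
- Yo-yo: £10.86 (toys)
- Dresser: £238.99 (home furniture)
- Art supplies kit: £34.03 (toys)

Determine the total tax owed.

£61.67

Office chair £434.37: home furniture → 4.75% + 0% transit = 4.75% → £20.63
Dining chair £192.68: home furniture → 4.75% + 0% transit = 4.75% → £9.15
Card game £20.01: toys → 8.75% + 3% transit = 11.75% → £2.35
Pizza slice £2.98: ready-to-eat food → 3.5% + 3% transit = 6.5% → £0.19
Building blocks set £35.06: toys → 8.75% + 3% transit = 11.75% → £4.12
Phone case £11.29: other taxable items → 3.25% + 0% transit = 3.25% → £0.37
Side table £105.72: home furniture → 4.75% + 0% transit = 4.75% → £5.02
Action figure £27.35: toys → 8.75% + 3% transit = 11.75% → £3.21
Yo-yo £10.86: toys → 8.75% + 3% transit = 11.75% → £1.28
Dresser £238.99: home furniture → 4.75% + 0% transit = 4.75% → £11.35
Art supplies kit £34.03: toys → 8.75% + 3% transit = 11.75% → £4.00
Total tax = £20.63 + £9.15 + £2.35 + £0.19 + £4.12 + £0.37 + £5.02 + £3.21 + £1.28 + £11.35 + £4.00 = £61.67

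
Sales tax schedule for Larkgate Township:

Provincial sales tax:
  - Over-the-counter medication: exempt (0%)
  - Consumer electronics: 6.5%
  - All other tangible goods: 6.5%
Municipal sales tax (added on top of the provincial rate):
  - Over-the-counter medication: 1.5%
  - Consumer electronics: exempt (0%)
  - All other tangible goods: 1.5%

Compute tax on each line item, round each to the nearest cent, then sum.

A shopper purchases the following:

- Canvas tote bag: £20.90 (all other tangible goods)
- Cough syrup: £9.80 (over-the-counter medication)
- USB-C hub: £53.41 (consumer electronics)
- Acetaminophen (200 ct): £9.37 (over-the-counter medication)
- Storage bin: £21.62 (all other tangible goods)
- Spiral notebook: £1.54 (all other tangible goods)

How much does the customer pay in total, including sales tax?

Canvas tote bag £20.90: all other tangible goods → 6.5% + 1.5% municipal = 8% → £1.67
Cough syrup £9.80: over-the-counter medication → 0% + 1.5% municipal = 1.5% → £0.15
USB-C hub £53.41: consumer electronics → 6.5% + 0% municipal = 6.5% → £3.47
Acetaminophen (200 ct) £9.37: over-the-counter medication → 0% + 1.5% municipal = 1.5% → £0.14
Storage bin £21.62: all other tangible goods → 6.5% + 1.5% municipal = 8% → £1.73
Spiral notebook £1.54: all other tangible goods → 6.5% + 1.5% municipal = 8% → £0.12
Subtotal = £116.64; tax = £7.28; total due = £123.92

£123.92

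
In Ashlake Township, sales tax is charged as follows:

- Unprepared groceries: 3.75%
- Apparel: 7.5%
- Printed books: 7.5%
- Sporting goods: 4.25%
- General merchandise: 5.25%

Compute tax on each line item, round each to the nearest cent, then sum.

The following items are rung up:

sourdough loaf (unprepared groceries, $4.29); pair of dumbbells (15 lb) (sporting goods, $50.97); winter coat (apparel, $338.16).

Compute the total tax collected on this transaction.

Sourdough loaf $4.29: unprepared groceries → 3.75% → $0.16
Pair of dumbbells (15 lb) $50.97: sporting goods → 4.25% → $2.17
Winter coat $338.16: apparel → 7.5% → $25.36
Total tax = $0.16 + $2.17 + $25.36 = $27.69

$27.69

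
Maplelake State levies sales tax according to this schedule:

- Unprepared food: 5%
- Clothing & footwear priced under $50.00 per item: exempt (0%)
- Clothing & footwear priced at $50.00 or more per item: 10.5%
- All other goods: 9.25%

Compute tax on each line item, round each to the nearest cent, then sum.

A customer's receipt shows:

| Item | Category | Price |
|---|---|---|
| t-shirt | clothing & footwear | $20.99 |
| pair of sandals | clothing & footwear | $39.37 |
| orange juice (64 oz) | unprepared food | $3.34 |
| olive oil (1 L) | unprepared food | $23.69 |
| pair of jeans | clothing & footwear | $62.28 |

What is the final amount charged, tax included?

T-shirt $20.99: clothing & footwear, under $50.00 → 0% → $0.00
Pair of sandals $39.37: clothing & footwear, under $50.00 → 0% → $0.00
Orange juice (64 oz) $3.34: unprepared food → 5% → $0.17
Olive oil (1 L) $23.69: unprepared food → 5% → $1.18
Pair of jeans $62.28: clothing & footwear, $50.00 or more → 10.5% → $6.54
Subtotal = $149.67; tax = $7.89; total due = $157.56

$157.56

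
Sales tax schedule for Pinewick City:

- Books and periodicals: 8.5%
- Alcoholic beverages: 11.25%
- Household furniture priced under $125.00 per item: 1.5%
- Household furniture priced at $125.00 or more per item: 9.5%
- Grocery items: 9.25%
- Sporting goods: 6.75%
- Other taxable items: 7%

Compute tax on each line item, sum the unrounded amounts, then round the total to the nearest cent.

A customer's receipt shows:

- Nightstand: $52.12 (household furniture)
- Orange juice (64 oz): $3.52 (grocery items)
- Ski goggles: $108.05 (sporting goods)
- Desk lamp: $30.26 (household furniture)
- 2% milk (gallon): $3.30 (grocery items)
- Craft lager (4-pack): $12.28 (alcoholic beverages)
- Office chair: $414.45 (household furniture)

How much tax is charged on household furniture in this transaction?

$40.61

Nightstand $52.12: household furniture, under $125.00 → 1.5% → $0.7818
Desk lamp $30.26: household furniture, under $125.00 → 1.5% → $0.4539
Office chair $414.45: household furniture, $125.00 or more → 9.5% → $39.37275
Tax on household furniture: unrounded sum = $40.60845 → $40.61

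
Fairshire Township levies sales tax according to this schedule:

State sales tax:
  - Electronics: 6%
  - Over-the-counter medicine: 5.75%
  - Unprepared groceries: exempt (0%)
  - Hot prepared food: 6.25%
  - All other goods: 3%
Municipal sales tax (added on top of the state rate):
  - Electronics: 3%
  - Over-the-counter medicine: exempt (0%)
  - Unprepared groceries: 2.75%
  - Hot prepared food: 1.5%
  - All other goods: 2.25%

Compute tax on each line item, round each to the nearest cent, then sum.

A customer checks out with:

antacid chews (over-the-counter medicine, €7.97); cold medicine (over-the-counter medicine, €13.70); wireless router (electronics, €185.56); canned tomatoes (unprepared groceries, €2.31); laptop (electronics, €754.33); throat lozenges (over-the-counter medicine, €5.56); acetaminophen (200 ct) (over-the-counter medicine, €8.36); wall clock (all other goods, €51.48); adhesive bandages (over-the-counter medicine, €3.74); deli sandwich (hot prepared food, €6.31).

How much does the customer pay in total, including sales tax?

Antacid chews €7.97: over-the-counter medicine → 5.75% + 0% municipal = 5.75% → €0.46
Cold medicine €13.70: over-the-counter medicine → 5.75% + 0% municipal = 5.75% → €0.79
Wireless router €185.56: electronics → 6% + 3% municipal = 9% → €16.70
Canned tomatoes €2.31: unprepared groceries → 0% + 2.75% municipal = 2.75% → €0.06
Laptop €754.33: electronics → 6% + 3% municipal = 9% → €67.89
Throat lozenges €5.56: over-the-counter medicine → 5.75% + 0% municipal = 5.75% → €0.32
Acetaminophen (200 ct) €8.36: over-the-counter medicine → 5.75% + 0% municipal = 5.75% → €0.48
Wall clock €51.48: all other goods → 3% + 2.25% municipal = 5.25% → €2.70
Adhesive bandages €3.74: over-the-counter medicine → 5.75% + 0% municipal = 5.75% → €0.22
Deli sandwich €6.31: hot prepared food → 6.25% + 1.5% municipal = 7.75% → €0.49
Subtotal = €1039.32; tax = €90.11; total due = €1129.43

€1129.43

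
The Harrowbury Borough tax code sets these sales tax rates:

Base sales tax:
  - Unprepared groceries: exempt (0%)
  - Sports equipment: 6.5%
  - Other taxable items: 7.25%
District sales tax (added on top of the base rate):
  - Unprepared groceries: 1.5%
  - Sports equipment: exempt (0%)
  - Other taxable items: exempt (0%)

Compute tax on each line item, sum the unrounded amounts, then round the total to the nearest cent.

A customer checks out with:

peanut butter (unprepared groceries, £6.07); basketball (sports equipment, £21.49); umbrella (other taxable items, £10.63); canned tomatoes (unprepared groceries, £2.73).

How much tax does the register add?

Peanut butter £6.07: unprepared groceries → 0% + 1.5% district = 1.5% → £0.09105
Basketball £21.49: sports equipment → 6.5% + 0% district = 6.5% → £1.39685
Umbrella £10.63: other taxable items → 7.25% + 0% district = 7.25% → £0.770675
Canned tomatoes £2.73: unprepared groceries → 0% + 1.5% district = 1.5% → £0.04095
Unrounded tax sum = £2.299525 → £2.30

£2.30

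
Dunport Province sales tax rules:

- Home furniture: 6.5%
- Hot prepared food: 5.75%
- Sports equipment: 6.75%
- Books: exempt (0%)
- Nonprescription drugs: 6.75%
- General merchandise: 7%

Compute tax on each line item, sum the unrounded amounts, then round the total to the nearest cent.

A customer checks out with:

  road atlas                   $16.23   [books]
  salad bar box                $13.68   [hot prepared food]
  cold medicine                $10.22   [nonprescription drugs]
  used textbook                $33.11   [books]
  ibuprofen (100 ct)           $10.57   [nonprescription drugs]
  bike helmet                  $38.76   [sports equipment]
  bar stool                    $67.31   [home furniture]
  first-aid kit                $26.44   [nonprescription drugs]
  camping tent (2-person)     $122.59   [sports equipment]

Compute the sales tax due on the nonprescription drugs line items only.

$3.19

Cold medicine $10.22: nonprescription drugs → 6.75% → $0.68985
Ibuprofen (100 ct) $10.57: nonprescription drugs → 6.75% → $0.713475
First-aid kit $26.44: nonprescription drugs → 6.75% → $1.7847
Tax on nonprescription drugs: unrounded sum = $3.188025 → $3.19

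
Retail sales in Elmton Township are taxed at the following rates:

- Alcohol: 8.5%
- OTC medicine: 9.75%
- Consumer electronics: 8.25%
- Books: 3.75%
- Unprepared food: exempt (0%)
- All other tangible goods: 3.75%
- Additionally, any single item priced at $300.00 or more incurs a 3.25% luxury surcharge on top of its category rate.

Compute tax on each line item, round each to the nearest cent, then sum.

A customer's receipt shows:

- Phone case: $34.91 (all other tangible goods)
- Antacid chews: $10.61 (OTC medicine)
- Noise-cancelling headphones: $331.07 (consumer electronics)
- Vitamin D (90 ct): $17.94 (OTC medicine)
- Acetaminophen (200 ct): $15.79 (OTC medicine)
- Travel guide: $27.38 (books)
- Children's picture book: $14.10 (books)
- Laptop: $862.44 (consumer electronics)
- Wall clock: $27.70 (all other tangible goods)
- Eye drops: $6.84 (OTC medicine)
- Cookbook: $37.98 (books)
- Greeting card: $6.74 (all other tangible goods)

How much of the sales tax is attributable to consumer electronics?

$137.25

Noise-cancelling headphones $331.07: consumer electronics → 8.25% + 3.25% surcharge = 11.5% → $38.07
Laptop $862.44: consumer electronics → 8.25% + 3.25% surcharge = 11.5% → $99.18
Tax on consumer electronics = $38.07 + $99.18 = $137.25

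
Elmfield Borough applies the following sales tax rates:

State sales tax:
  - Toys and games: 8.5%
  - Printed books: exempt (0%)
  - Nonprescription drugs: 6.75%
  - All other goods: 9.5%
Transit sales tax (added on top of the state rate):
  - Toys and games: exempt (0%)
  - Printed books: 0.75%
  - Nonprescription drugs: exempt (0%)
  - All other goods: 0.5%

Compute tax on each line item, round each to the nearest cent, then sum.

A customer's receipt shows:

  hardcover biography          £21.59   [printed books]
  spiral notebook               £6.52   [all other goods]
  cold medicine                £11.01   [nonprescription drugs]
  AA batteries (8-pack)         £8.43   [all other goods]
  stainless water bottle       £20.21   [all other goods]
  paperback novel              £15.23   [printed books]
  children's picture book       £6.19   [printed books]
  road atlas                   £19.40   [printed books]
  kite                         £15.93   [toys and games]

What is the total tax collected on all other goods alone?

£3.51

Spiral notebook £6.52: all other goods → 9.5% + 0.5% transit = 10% → £0.65
AA batteries (8-pack) £8.43: all other goods → 9.5% + 0.5% transit = 10% → £0.84
Stainless water bottle £20.21: all other goods → 9.5% + 0.5% transit = 10% → £2.02
Tax on all other goods = £0.65 + £0.84 + £2.02 = £3.51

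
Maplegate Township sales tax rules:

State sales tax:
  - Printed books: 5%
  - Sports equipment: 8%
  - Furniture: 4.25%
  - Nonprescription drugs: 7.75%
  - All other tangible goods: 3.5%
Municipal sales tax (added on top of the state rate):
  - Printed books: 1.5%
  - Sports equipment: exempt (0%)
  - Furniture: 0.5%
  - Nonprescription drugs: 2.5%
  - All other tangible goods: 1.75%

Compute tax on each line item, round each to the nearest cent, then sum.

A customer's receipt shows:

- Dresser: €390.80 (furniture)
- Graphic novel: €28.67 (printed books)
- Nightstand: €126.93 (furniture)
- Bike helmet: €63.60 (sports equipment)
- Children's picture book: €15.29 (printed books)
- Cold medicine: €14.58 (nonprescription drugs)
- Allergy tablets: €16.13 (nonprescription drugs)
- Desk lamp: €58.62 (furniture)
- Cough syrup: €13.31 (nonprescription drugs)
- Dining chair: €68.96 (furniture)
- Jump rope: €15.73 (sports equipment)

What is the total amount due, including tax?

€856.97

Dresser €390.80: furniture → 4.25% + 0.5% municipal = 4.75% → €18.56
Graphic novel €28.67: printed books → 5% + 1.5% municipal = 6.5% → €1.86
Nightstand €126.93: furniture → 4.25% + 0.5% municipal = 4.75% → €6.03
Bike helmet €63.60: sports equipment → 8% + 0% municipal = 8% → €5.09
Children's picture book €15.29: printed books → 5% + 1.5% municipal = 6.5% → €0.99
Cold medicine €14.58: nonprescription drugs → 7.75% + 2.5% municipal = 10.25% → €1.49
Allergy tablets €16.13: nonprescription drugs → 7.75% + 2.5% municipal = 10.25% → €1.65
Desk lamp €58.62: furniture → 4.25% + 0.5% municipal = 4.75% → €2.78
Cough syrup €13.31: nonprescription drugs → 7.75% + 2.5% municipal = 10.25% → €1.36
Dining chair €68.96: furniture → 4.25% + 0.5% municipal = 4.75% → €3.28
Jump rope €15.73: sports equipment → 8% + 0% municipal = 8% → €1.26
Subtotal = €812.62; tax = €44.35; total due = €856.97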